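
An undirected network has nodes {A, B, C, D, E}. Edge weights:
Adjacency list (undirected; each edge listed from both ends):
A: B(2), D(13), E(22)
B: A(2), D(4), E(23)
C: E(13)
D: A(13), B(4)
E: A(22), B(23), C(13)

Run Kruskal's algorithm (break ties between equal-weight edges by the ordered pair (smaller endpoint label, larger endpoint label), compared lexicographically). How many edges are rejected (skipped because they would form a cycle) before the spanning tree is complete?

1

Sort edges by weight, then run Kruskal:
A—B (2): add. Components now {A,B} {C} {D} {E}
B—D (4): add. Components now {A,B,D} {C} {E}
A—D (13): skip — A and D already connected.
C—E (13): add. Components now {A,B,D} {C,E}
A—E (22): add. Components now {A,B,C,D,E}
Edges rejected before the tree was complete: 1.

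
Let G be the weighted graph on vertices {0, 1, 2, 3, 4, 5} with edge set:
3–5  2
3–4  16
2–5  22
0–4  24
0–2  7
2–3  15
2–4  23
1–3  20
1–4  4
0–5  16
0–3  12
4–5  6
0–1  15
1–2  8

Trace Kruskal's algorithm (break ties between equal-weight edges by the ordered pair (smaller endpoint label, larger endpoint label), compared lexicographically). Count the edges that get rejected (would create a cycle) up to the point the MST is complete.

Sort edges by weight, then run Kruskal:
3–5 (2): add. Components now {0} {1} {2} {3,5} {4}
1–4 (4): add. Components now {0} {1,4} {2} {3,5}
4–5 (6): add. Components now {0} {1,3,4,5} {2}
0–2 (7): add. Components now {0,2} {1,3,4,5}
1–2 (8): add. Components now {0,1,2,3,4,5}
Edges rejected before the tree was complete: 0.

0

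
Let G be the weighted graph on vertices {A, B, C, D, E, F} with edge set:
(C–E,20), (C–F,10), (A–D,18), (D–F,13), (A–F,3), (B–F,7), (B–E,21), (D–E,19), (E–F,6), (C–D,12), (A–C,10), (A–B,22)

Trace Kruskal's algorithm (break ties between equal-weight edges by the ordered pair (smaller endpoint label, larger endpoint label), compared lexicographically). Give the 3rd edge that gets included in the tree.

B-F

Kruskal: consider edges lightest-first.
A–F (3): add — endpoints in different components.
E–F (6): add — endpoints in different components.
B–F (7): add — endpoints in different components.
A–C (10): add — endpoints in different components.
C–F (10): skip — C and F already connected.
C–D (12): add — endpoints in different components.
The 3rd edge added is B–F.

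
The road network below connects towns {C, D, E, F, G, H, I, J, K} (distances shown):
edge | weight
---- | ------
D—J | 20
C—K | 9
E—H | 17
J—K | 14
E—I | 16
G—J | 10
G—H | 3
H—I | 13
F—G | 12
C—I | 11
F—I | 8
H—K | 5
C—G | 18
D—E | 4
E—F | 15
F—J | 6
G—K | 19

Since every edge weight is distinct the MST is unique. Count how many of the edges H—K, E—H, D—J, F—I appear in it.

Kruskal's algorithm — process edges by increasing weight (ties by edge label):
G—H (3): add — endpoints in different components.
D—E (4): add — endpoints in different components.
H—K (5): add — endpoints in different components.
F—J (6): add — endpoints in different components.
F—I (8): add — endpoints in different components.
C—K (9): add — endpoints in different components.
G—J (10): add — endpoints in different components.
C—I (11): skip — C and I already connected.
F—G (12): skip — F and G already connected.
H—I (13): skip — H and I already connected.
J—K (14): skip — J and K already connected.
E—F (15): add — endpoints in different components.
MST edge set: {G—H, D—E, H—K, F—J, F—I, C—K, G—J, E—F}.
Of the listed edges, {H—K, F—I} are in the MST → 2.

2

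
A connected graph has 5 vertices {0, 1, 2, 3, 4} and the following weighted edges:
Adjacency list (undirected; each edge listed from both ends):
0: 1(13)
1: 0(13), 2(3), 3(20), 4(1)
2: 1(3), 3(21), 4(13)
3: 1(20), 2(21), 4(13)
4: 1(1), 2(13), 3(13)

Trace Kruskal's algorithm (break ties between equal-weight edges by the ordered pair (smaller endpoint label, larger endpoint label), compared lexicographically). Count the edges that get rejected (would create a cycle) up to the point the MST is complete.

1

Kruskal: consider edges lightest-first.
1-4 (1): add. Components now {0} {1,4} {2} {3}
1-2 (3): add. Components now {0} {1,2,4} {3}
0-1 (13): add. Components now {0,1,2,4} {3}
2-4 (13): skip — 2 and 4 already connected.
3-4 (13): add. Components now {0,1,2,3,4}
Edges rejected before the tree was complete: 1.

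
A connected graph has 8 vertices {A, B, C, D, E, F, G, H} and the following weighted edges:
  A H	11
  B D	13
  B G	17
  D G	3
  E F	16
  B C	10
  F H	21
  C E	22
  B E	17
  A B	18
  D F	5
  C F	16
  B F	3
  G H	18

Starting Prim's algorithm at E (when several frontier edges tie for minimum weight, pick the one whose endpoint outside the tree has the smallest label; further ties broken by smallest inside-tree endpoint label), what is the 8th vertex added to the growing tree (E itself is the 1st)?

Prim, starting at E.
Step 1: frontier [E F 16, B E 17, C E 22] → take E F (16); add F.
Step 2: frontier [B E 17, C E 22, B F 3, D F 5, C F 16, F H 21] → take B F (3); add B.
Step 3: frontier [B C 10, B D 13, B G 17, A B 18, C E 22, D F 5, C F 16, F H 21] → take D F (5); add D.
Step 4: frontier [B C 10, B G 17, A B 18, D G 3, C E 22, C F 16, F H 21] → take D G (3); add G.
Step 5: frontier [B C 10, A B 18, C E 22, C F 16, F H 21, G H 18] → take B C (10); add C.
Step 6: frontier [A B 18, F H 21, G H 18] → take A B (18); add A.
Step 7: frontier [A H 11, F H 21, G H 18] → take A H (11); add H.
Vertex order: E, F, B, D, G, C, A, H. The 8th vertex is H.

H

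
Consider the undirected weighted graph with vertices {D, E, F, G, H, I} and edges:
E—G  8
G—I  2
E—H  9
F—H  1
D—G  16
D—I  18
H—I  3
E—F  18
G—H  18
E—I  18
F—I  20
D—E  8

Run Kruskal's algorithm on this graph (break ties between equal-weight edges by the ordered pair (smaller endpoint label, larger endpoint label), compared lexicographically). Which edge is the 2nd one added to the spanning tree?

G-I

Sort edges by weight, then run Kruskal:
F—H (1): add — endpoints in different components.
G—I (2): add — endpoints in different components.
H—I (3): add — endpoints in different components.
D—E (8): add — endpoints in different components.
E—G (8): add — endpoints in different components.
The 2nd edge added is G—I.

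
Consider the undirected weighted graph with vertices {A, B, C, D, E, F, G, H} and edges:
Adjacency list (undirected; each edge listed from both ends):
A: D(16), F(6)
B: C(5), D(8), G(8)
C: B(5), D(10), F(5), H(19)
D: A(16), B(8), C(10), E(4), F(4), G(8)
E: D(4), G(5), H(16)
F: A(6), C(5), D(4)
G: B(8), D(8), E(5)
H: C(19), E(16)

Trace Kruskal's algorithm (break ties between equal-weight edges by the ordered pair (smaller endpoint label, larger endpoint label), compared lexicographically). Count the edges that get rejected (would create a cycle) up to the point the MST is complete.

Sort edges by weight, then run Kruskal:
D E (4): add — endpoints in different components.
D F (4): add — endpoints in different components.
B C (5): add — endpoints in different components.
C F (5): add — endpoints in different components.
E G (5): add — endpoints in different components.
A F (6): add — endpoints in different components.
B D (8): skip — B and D already connected.
B G (8): skip — B and G already connected.
D G (8): skip — D and G already connected.
C D (10): skip — C and D already connected.
A D (16): skip — A and D already connected.
E H (16): add — endpoints in different components.
Edges rejected before the tree was complete: 5.

5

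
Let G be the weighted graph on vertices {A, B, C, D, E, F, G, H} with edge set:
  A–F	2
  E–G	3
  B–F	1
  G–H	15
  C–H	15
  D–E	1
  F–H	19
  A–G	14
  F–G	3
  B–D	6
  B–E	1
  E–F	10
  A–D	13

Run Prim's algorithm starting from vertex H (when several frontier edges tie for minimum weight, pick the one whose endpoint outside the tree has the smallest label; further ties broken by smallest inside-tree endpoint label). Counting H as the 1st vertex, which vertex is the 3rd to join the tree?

Prim's algorithm from H:
Step 1: frontier [C–H 15, G–H 15, F–H 19] → take C–H (15); add C.
Step 2: frontier [G–H 15, F–H 19] → take G–H (15); add G.
Step 3: frontier [E–G 3, F–G 3, A–G 14, F–H 19] → take E–G (3); add E.
Step 4: frontier [B–E 1, D–E 1, E–F 10, F–G 3, A–G 14, F–H 19] → take B–E (1); add B.
Step 5: frontier [B–F 1, B–D 6, D–E 1, E–F 10, F–G 3, A–G 14, F–H 19] → take D–E (1); add D.
Step 6: frontier [B–F 1, A–D 13, E–F 10, F–G 3, A–G 14, F–H 19] → take B–F (1); add F.
Step 7: frontier [A–D 13, A–F 2, A–G 14] → take A–F (2); add A.
Vertex order: H, C, G, E, B, D, F, A. The 3rd vertex is G.

G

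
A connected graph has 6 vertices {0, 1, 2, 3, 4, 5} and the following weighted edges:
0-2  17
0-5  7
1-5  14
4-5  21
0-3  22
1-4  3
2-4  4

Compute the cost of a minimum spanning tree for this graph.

50

Kruskal: consider edges lightest-first.
1-4 (3): add — endpoints in different components.
2-4 (4): add — endpoints in different components.
0-5 (7): add — endpoints in different components.
1-5 (14): add — endpoints in different components.
0-2 (17): skip — 0 and 2 already connected.
4-5 (21): skip — 4 and 5 already connected.
0-3 (22): add — endpoints in different components.
MST edges: 1-4, 2-4, 0-5, 1-5, 0-3; total weight 3+4+7+14+22 = 50.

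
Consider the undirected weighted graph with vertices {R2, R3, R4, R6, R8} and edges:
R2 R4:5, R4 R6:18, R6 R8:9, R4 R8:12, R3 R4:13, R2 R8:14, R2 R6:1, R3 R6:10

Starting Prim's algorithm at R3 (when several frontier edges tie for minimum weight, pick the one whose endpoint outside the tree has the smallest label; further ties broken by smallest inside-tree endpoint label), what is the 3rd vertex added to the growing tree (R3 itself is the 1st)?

R2

Prim's algorithm from R3:
Step 1: frontier [R3 R6 10, R3 R4 13] → take R3 R6 (10); add R6.
Step 2: frontier [R3 R4 13, R2 R6 1, R6 R8 9, R4 R6 18] → take R2 R6 (1); add R2.
Step 3: frontier [R2 R4 5, R2 R8 14, R3 R4 13, R6 R8 9, R4 R6 18] → take R2 R4 (5); add R4.
Step 4: frontier [R2 R8 14, R4 R8 12, R6 R8 9] → take R6 R8 (9); add R8.
Vertex order: R3, R6, R2, R4, R8. The 3rd vertex is R2.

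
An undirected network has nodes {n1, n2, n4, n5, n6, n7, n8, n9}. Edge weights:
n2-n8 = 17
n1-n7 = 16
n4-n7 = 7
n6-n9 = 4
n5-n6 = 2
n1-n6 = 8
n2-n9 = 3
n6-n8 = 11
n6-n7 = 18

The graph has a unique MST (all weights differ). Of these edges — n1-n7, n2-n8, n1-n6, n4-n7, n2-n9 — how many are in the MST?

Kruskal: consider edges lightest-first.
n5-n6 (2): add — endpoints in different components.
n2-n9 (3): add — endpoints in different components.
n6-n9 (4): add — endpoints in different components.
n4-n7 (7): add — endpoints in different components.
n1-n6 (8): add — endpoints in different components.
n6-n8 (11): add — endpoints in different components.
n1-n7 (16): add — endpoints in different components.
MST edge set: {n5-n6, n2-n9, n6-n9, n4-n7, n1-n6, n6-n8, n1-n7}.
Of the listed edges, {n1-n7, n1-n6, n4-n7, n2-n9} are in the MST → 4.

4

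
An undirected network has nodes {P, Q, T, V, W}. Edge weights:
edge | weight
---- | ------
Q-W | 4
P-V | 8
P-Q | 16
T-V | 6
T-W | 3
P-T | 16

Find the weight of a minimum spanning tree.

21

Prim's algorithm from V:
Step 1: cheapest edge leaving the tree is T-V (6); add T.
Step 2: cheapest edge leaving the tree is T-W (3); add W.
Step 3: cheapest edge leaving the tree is Q-W (4); add Q.
Step 4: cheapest edge leaving the tree is P-V (8); add P.
MST edges: T-V, T-W, Q-W, P-V; total weight 6+3+4+8 = 21.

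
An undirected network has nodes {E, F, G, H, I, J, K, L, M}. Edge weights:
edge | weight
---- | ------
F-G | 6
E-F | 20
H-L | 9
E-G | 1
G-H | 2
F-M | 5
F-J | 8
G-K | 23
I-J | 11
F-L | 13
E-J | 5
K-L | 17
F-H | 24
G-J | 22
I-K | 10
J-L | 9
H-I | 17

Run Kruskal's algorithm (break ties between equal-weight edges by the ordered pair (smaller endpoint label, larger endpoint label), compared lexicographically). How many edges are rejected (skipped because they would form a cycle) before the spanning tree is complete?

Sort edges by weight, then run Kruskal:
E-G (1): add — endpoints in different components.
G-H (2): add — endpoints in different components.
E-J (5): add — endpoints in different components.
F-M (5): add — endpoints in different components.
F-G (6): add — endpoints in different components.
F-J (8): skip — F and J already connected.
H-L (9): add — endpoints in different components.
J-L (9): skip — J and L already connected.
I-K (10): add — endpoints in different components.
I-J (11): add — endpoints in different components.
Edges rejected before the tree was complete: 2.

2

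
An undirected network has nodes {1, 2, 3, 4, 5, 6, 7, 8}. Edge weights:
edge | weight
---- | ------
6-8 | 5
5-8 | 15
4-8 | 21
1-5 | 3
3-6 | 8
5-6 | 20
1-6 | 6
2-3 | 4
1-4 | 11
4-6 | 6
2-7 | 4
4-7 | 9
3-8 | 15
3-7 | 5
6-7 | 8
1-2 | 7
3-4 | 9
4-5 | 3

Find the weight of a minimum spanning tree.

32

Prim's algorithm from 2:
Step 1: cheapest edge leaving the tree is 2-3 (4); add 3.
Step 2: cheapest edge leaving the tree is 2-7 (4); add 7.
Step 3: cheapest edge leaving the tree is 1-2 (7); add 1.
Step 4: cheapest edge leaving the tree is 1-5 (3); add 5.
Step 5: cheapest edge leaving the tree is 4-5 (3); add 4.
Step 6: cheapest edge leaving the tree is 1-6 (6); add 6.
Step 7: cheapest edge leaving the tree is 6-8 (5); add 8.
MST edges: 2-3, 2-7, 1-2, 1-5, 4-5, 1-6, 6-8; total weight 4+4+7+3+3+6+5 = 32.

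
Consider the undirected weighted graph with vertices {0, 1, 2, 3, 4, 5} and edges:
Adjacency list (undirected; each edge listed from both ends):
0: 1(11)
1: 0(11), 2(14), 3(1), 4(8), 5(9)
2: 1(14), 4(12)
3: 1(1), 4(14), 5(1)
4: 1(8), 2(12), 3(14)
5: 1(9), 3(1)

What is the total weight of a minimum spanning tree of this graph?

33

Prim, starting at 0.
Step 1: cheapest edge leaving the tree is 0—1 (11); add 1.
Step 2: cheapest edge leaving the tree is 1—3 (1); add 3.
Step 3: cheapest edge leaving the tree is 3—5 (1); add 5.
Step 4: cheapest edge leaving the tree is 1—4 (8); add 4.
Step 5: cheapest edge leaving the tree is 2—4 (12); add 2.
MST edges: 0—1, 1—3, 3—5, 1—4, 2—4; total weight 11+1+1+8+12 = 33.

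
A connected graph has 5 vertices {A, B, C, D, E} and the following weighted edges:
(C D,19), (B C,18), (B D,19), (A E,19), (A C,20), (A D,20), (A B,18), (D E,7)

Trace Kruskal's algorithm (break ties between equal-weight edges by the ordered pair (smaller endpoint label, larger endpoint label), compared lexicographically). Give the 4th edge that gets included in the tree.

A-E

Kruskal's algorithm — process edges by increasing weight (ties by edge label):
D E (7): add — endpoints in different components.
A B (18): add — endpoints in different components.
B C (18): add — endpoints in different components.
A E (19): add — endpoints in different components.
The 4th edge added is A E.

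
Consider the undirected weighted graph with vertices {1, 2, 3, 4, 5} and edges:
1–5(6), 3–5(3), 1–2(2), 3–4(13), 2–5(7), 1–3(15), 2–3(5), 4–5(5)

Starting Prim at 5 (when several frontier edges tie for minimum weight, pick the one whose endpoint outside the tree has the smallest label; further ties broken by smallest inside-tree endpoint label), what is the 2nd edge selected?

Grow the tree from 5 using Prim:
Step 1: cheapest edge leaving the tree is 3–5 (3); add 3.
Step 2: cheapest edge leaving the tree is 2–3 (5); add 2.
Step 3: cheapest edge leaving the tree is 1–2 (2); add 1.
Step 4: cheapest edge leaving the tree is 4–5 (5); add 4.
The 2nd edge added is 2–3.

2-3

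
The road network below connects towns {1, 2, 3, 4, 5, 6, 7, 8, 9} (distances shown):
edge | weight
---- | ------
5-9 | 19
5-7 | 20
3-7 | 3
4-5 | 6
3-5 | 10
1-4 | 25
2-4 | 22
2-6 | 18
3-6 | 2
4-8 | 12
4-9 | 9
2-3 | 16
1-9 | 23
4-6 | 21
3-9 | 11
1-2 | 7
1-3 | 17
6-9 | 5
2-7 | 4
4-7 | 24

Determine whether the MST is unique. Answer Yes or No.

Kruskal's algorithm — process edges by increasing weight (ties by edge label):
3-6 (2): add — endpoints in different components.
3-7 (3): add — endpoints in different components.
2-7 (4): add — endpoints in different components.
6-9 (5): add — endpoints in different components.
4-5 (6): add — endpoints in different components.
1-2 (7): add — endpoints in different components.
4-9 (9): add — endpoints in different components.
3-5 (10): skip — 3 and 5 already connected.
3-9 (11): skip — 3 and 9 already connected.
4-8 (12): add — endpoints in different components.
Every non-tree edge has weight strictly greater than the heaviest edge on the tree path between its endpoints, so the MST is unique.

Yes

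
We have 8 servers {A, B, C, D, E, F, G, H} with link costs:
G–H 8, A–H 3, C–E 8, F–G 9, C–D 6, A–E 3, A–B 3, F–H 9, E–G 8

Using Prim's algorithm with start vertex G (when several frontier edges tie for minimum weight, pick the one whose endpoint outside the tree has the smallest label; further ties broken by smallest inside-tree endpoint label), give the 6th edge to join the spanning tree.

Grow the tree from G using Prim:
Step 1: frontier [E–G 8, G–H 8, F–G 9] → take E–G (8); add E.
Step 2: frontier [A–E 3, C–E 8, G–H 8, F–G 9] → take A–E (3); add A.
Step 3: frontier [A–B 3, A–H 3, C–E 8, G–H 8, F–G 9] → take A–B (3); add B.
Step 4: frontier [A–H 3, C–E 8, G–H 8, F–G 9] → take A–H (3); add H.
Step 5: frontier [C–E 8, F–G 9, F–H 9] → take C–E (8); add C.
Step 6: frontier [C–D 6, F–G 9, F–H 9] → take C–D (6); add D.
Step 7: frontier [F–G 9, F–H 9] → take F–G (9); add F.
The 6th edge added is C–D.

C-D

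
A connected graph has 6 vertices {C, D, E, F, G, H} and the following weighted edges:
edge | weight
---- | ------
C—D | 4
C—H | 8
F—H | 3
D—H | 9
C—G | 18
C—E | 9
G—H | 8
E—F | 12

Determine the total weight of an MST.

32

Kruskal: consider edges lightest-first.
F—H (3): add. Components now {C} {D} {E} {F,H} {G}
C—D (4): add. Components now {C,D} {E} {F,H} {G}
C—H (8): add. Components now {C,D,F,H} {E} {G}
G—H (8): add. Components now {C,D,F,G,H} {E}
C—E (9): add. Components now {C,D,E,F,G,H}
MST edges: F—H, C—D, C—H, G—H, C—E; total weight 3+4+8+8+9 = 32.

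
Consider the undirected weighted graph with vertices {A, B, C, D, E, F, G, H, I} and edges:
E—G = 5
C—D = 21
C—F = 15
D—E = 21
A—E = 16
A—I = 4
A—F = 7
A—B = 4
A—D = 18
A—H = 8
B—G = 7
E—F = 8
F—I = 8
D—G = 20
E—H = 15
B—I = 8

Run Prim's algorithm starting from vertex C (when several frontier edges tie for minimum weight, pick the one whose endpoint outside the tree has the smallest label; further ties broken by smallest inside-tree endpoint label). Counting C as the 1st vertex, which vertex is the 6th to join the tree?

Grow the tree from C using Prim:
Step 1: cheapest edge leaving the tree is C—F (15); add F.
Step 2: cheapest edge leaving the tree is A—F (7); add A.
Step 3: cheapest edge leaving the tree is A—B (4); add B.
Step 4: cheapest edge leaving the tree is A—I (4); add I.
Step 5: cheapest edge leaving the tree is B—G (7); add G.
Step 6: cheapest edge leaving the tree is E—G (5); add E.
Step 7: cheapest edge leaving the tree is A—H (8); add H.
Step 8: cheapest edge leaving the tree is A—D (18); add D.
Vertex order: C, F, A, B, I, G, E, H, D. The 6th vertex is G.

G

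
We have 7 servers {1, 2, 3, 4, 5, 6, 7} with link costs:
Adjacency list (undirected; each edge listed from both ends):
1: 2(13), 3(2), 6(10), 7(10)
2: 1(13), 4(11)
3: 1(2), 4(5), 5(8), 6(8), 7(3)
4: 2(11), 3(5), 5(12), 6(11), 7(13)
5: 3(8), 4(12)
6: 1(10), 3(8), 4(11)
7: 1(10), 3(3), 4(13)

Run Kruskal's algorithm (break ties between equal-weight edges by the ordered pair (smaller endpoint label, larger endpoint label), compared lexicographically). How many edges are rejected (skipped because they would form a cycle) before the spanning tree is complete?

Kruskal: consider edges lightest-first.
1—3 (2): add — endpoints in different components.
3—7 (3): add — endpoints in different components.
3—4 (5): add — endpoints in different components.
3—5 (8): add — endpoints in different components.
3—6 (8): add — endpoints in different components.
1—6 (10): skip — 1 and 6 already connected.
1—7 (10): skip — 1 and 7 already connected.
2—4 (11): add — endpoints in different components.
Edges rejected before the tree was complete: 2.

2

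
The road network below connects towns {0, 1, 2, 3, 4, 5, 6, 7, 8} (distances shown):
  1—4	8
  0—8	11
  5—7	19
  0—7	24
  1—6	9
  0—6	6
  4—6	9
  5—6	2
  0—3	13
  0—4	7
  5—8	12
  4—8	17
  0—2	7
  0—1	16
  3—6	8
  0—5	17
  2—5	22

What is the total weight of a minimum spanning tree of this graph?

68

Grow the tree from 6 using Prim:
Step 1: cheapest edge leaving the tree is 5—6 (2); add 5.
Step 2: cheapest edge leaving the tree is 0—6 (6); add 0.
Step 3: cheapest edge leaving the tree is 0—2 (7); add 2.
Step 4: cheapest edge leaving the tree is 0—4 (7); add 4.
Step 5: cheapest edge leaving the tree is 1—4 (8); add 1.
Step 6: cheapest edge leaving the tree is 3—6 (8); add 3.
Step 7: cheapest edge leaving the tree is 0—8 (11); add 8.
Step 8: cheapest edge leaving the tree is 5—7 (19); add 7.
MST edges: 5—6, 0—6, 0—2, 0—4, 1—4, 3—6, 0—8, 5—7; total weight 2+6+7+7+8+8+11+19 = 68.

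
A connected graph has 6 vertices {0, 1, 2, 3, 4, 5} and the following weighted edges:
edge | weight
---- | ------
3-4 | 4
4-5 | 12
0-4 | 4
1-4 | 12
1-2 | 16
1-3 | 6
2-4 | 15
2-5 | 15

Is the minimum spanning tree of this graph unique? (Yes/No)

Kruskal's algorithm — process edges by increasing weight (ties by edge label):
0-4 (4): add — endpoints in different components.
3-4 (4): add — endpoints in different components.
1-3 (6): add — endpoints in different components.
1-4 (12): skip — 1 and 4 already connected.
4-5 (12): add — endpoints in different components.
2-4 (15): add — endpoints in different components.
Non-tree edge 2-5 has weight 15, equal to the heaviest edge on its tree cycle — swapping gives another MST of the same weight. Not unique.

No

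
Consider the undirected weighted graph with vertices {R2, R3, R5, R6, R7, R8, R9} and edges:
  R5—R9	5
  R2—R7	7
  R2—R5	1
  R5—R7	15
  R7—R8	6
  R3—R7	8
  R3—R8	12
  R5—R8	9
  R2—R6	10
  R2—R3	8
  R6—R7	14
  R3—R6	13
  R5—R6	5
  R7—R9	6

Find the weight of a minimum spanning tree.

Prim's algorithm from R8:
Step 1: cheapest edge leaving the tree is R7—R8 (6); add R7.
Step 2: cheapest edge leaving the tree is R7—R9 (6); add R9.
Step 3: cheapest edge leaving the tree is R5—R9 (5); add R5.
Step 4: cheapest edge leaving the tree is R2—R5 (1); add R2.
Step 5: cheapest edge leaving the tree is R5—R6 (5); add R6.
Step 6: cheapest edge leaving the tree is R2—R3 (8); add R3.
MST edges: R7—R8, R7—R9, R5—R9, R2—R5, R5—R6, R2—R3; total weight 6+6+5+1+5+8 = 31.

31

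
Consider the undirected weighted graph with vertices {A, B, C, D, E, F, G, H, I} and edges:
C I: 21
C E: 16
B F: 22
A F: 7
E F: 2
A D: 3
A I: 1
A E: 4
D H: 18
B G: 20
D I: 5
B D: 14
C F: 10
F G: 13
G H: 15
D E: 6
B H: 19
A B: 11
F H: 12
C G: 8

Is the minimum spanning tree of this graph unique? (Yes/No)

Yes

Kruskal: consider edges lightest-first.
A I (1): add — endpoints in different components.
E F (2): add — endpoints in different components.
A D (3): add — endpoints in different components.
A E (4): add — endpoints in different components.
D I (5): skip — D and I already connected.
D E (6): skip — D and E already connected.
A F (7): skip — A and F already connected.
C G (8): add — endpoints in different components.
C F (10): add — endpoints in different components.
A B (11): add — endpoints in different components.
F H (12): add — endpoints in different components.
Every non-tree edge has weight strictly greater than the heaviest edge on the tree path between its endpoints, so the MST is unique.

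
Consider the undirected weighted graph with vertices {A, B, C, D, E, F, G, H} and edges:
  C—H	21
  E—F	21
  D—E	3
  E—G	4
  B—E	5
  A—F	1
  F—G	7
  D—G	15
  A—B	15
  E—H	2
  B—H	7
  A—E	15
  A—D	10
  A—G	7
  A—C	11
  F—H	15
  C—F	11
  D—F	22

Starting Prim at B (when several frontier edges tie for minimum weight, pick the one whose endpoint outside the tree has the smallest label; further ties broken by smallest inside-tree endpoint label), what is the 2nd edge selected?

Grow the tree from B using Prim:
Step 1: cheapest edge leaving the tree is B—E (5); add E.
Step 2: cheapest edge leaving the tree is E—H (2); add H.
Step 3: cheapest edge leaving the tree is D—E (3); add D.
Step 4: cheapest edge leaving the tree is E—G (4); add G.
Step 5: cheapest edge leaving the tree is A—G (7); add A.
Step 6: cheapest edge leaving the tree is A—F (1); add F.
Step 7: cheapest edge leaving the tree is A—C (11); add C.
The 2nd edge added is E—H.

E-H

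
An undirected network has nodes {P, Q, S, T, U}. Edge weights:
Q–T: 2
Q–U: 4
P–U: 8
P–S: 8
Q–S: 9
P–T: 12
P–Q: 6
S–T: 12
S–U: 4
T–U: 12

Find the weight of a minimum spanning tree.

16

Sort edges by weight, then run Kruskal:
Q–T (2): add — endpoints in different components.
Q–U (4): add — endpoints in different components.
S–U (4): add — endpoints in different components.
P–Q (6): add — endpoints in different components.
MST edges: Q–T, Q–U, S–U, P–Q; total weight 2+4+4+6 = 16.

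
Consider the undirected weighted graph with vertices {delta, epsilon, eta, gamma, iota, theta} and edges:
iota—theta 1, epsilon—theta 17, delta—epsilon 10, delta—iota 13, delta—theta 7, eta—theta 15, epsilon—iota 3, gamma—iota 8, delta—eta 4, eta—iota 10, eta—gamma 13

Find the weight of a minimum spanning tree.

23

Prim, starting at eta.
Step 1: cheapest edge leaving the tree is delta—eta (4); add delta.
Step 2: cheapest edge leaving the tree is delta—theta (7); add theta.
Step 3: cheapest edge leaving the tree is iota—theta (1); add iota.
Step 4: cheapest edge leaving the tree is epsilon—iota (3); add epsilon.
Step 5: cheapest edge leaving the tree is gamma—iota (8); add gamma.
MST edges: delta—eta, delta—theta, iota—theta, epsilon—iota, gamma—iota; total weight 4+7+1+3+8 = 23.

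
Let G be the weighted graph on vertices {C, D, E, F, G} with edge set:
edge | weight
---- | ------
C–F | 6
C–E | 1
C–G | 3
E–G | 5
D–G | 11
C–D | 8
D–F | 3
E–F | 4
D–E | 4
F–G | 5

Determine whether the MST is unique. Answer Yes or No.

Kruskal's algorithm — process edges by increasing weight (ties by edge label):
C–E (1): add. Components now {C,E} {D} {F} {G}
C–G (3): add. Components now {C,E,G} {D} {F}
D–F (3): add. Components now {C,E,G} {D,F}
D–E (4): add. Components now {C,D,E,F,G}
Non-tree edge E–F has weight 4, equal to the heaviest edge on its tree cycle — swapping gives another MST of the same weight. Not unique.

No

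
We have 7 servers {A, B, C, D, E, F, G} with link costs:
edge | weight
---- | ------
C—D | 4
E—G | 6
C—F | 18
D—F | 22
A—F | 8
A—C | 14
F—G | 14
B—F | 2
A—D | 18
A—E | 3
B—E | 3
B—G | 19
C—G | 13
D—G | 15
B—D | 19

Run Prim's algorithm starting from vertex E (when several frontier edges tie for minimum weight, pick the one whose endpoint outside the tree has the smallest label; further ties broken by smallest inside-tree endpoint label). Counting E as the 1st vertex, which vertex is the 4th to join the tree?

F

Prim's algorithm from E:
Step 1: cheapest edge leaving the tree is A—E (3); add A.
Step 2: cheapest edge leaving the tree is B—E (3); add B.
Step 3: cheapest edge leaving the tree is B—F (2); add F.
Step 4: cheapest edge leaving the tree is E—G (6); add G.
Step 5: cheapest edge leaving the tree is C—G (13); add C.
Step 6: cheapest edge leaving the tree is C—D (4); add D.
Vertex order: E, A, B, F, G, C, D. The 4th vertex is F.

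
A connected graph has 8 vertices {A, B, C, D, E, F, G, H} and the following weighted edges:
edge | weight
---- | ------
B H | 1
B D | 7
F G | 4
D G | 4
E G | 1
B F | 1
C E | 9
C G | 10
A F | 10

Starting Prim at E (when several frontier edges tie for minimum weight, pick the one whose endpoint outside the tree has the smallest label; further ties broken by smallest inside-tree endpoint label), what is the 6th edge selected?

C-E

Prim, starting at E.
Step 1: cheapest edge leaving the tree is E G (1); add G.
Step 2: cheapest edge leaving the tree is D G (4); add D.
Step 3: cheapest edge leaving the tree is F G (4); add F.
Step 4: cheapest edge leaving the tree is B F (1); add B.
Step 5: cheapest edge leaving the tree is B H (1); add H.
Step 6: cheapest edge leaving the tree is C E (9); add C.
Step 7: cheapest edge leaving the tree is A F (10); add A.
The 6th edge added is C E.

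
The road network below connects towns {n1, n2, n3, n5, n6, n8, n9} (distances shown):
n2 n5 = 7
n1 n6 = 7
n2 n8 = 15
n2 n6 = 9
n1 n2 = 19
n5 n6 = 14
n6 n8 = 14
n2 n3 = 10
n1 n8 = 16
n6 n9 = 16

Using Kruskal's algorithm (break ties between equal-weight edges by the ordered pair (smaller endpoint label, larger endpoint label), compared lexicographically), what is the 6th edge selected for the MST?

Kruskal's algorithm — process edges by increasing weight (ties by edge label):
n1 n6 (7): add. Components now {n1,n6} {n3} {n9} {n5} {n8} {n2}
n2 n5 (7): add. Components now {n1,n6} {n3} {n9} {n2,n5} {n8}
n2 n6 (9): add. Components now {n1,n2,n5,n6} {n3} {n9} {n8}
n2 n3 (10): add. Components now {n1,n2,n3,n5,n6} {n9} {n8}
n5 n6 (14): skip — n5 and n6 already connected.
n6 n8 (14): add. Components now {n1,n2,n3,n5,n6,n8} {n9}
n2 n8 (15): skip — n8 and n2 already connected.
n1 n8 (16): skip — n1 and n8 already connected.
n6 n9 (16): add. Components now {n1,n2,n3,n5,n6,n8,n9}
The 6th edge added is n6 n9.

n6-n9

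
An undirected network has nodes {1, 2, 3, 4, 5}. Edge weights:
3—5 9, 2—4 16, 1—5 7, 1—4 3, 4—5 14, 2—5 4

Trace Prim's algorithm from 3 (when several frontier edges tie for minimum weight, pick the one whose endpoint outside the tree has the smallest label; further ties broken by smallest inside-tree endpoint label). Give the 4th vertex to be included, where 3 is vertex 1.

Prim's algorithm from 3:
Step 1: cheapest edge leaving the tree is 3—5 (9); add 5.
Step 2: cheapest edge leaving the tree is 2—5 (4); add 2.
Step 3: cheapest edge leaving the tree is 1—5 (7); add 1.
Step 4: cheapest edge leaving the tree is 1—4 (3); add 4.
Vertex order: 3, 5, 2, 1, 4. The 4th vertex is 1.

1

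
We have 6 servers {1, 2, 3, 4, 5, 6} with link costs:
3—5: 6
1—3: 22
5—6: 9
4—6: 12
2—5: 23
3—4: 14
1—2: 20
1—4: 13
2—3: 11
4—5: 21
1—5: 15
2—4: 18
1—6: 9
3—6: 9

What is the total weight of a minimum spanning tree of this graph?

Sort edges by weight, then run Kruskal:
3—5 (6): add — endpoints in different components.
1—6 (9): add — endpoints in different components.
3—6 (9): add — endpoints in different components.
5—6 (9): skip — 5 and 6 already connected.
2—3 (11): add — endpoints in different components.
4—6 (12): add — endpoints in different components.
MST edges: 3—5, 1—6, 3—6, 2—3, 4—6; total weight 6+9+9+11+12 = 47.

47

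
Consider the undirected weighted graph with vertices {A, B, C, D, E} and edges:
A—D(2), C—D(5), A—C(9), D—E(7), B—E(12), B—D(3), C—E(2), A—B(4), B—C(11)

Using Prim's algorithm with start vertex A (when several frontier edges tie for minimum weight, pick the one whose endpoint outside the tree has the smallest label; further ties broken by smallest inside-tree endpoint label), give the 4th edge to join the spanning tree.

C-E

Grow the tree from A using Prim:
Step 1: cheapest edge leaving the tree is A—D (2); add D.
Step 2: cheapest edge leaving the tree is B—D (3); add B.
Step 3: cheapest edge leaving the tree is C—D (5); add C.
Step 4: cheapest edge leaving the tree is C—E (2); add E.
The 4th edge added is C—E.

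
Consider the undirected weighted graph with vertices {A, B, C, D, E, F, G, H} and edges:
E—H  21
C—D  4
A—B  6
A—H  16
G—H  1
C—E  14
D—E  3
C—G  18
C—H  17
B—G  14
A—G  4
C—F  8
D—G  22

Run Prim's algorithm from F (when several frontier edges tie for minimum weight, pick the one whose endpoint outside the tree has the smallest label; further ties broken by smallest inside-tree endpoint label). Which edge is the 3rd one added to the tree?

Grow the tree from F using Prim:
Step 1: frontier [C—F 8] → take C—F (8); add C.
Step 2: frontier [C—D 4, C—E 14, C—H 17, C—G 18] → take C—D (4); add D.
Step 3: frontier [C—E 14, C—H 17, C—G 18, D—E 3, D—G 22] → take D—E (3); add E.
Step 4: frontier [C—H 17, C—G 18, D—G 22, E—H 21] → take C—H (17); add H.
Step 5: frontier [C—G 18, D—G 22, G—H 1, A—H 16] → take G—H (1); add G.
Step 6: frontier [A—G 4, B—G 14, A—H 16] → take A—G (4); add A.
Step 7: frontier [A—B 6, B—G 14] → take A—B (6); add B.
The 3rd edge added is D—E.

D-E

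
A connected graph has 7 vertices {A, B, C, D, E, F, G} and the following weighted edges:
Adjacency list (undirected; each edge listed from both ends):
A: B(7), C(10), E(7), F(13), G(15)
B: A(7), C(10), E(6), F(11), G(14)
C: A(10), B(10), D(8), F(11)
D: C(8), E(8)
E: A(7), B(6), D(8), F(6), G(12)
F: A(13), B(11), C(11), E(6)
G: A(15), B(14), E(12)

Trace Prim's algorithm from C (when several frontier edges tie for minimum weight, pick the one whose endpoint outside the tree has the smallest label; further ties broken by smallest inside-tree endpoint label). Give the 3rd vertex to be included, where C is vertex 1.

Prim, starting at C.
Step 1: cheapest edge leaving the tree is C—D (8); add D.
Step 2: cheapest edge leaving the tree is D—E (8); add E.
Step 3: cheapest edge leaving the tree is B—E (6); add B.
Step 4: cheapest edge leaving the tree is E—F (6); add F.
Step 5: cheapest edge leaving the tree is A—B (7); add A.
Step 6: cheapest edge leaving the tree is E—G (12); add G.
Vertex order: C, D, E, B, F, A, G. The 3rd vertex is E.

E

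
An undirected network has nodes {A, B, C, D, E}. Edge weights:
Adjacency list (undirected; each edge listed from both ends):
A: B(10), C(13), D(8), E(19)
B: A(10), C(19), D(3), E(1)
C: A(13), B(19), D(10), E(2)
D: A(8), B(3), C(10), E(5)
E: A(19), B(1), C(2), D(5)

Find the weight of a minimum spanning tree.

Kruskal: consider edges lightest-first.
B-E (1): add — endpoints in different components.
C-E (2): add — endpoints in different components.
B-D (3): add — endpoints in different components.
D-E (5): skip — D and E already connected.
A-D (8): add — endpoints in different components.
MST edges: B-E, C-E, B-D, A-D; total weight 1+2+3+8 = 14.

14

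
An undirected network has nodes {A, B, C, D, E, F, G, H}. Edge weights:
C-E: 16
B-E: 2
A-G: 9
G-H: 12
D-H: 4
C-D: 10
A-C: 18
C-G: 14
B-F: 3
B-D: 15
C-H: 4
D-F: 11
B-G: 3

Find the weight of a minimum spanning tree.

36

Prim's algorithm from A:
Step 1: frontier [A-G 9, A-C 18] → take A-G (9); add G.
Step 2: frontier [A-C 18, B-G 3, G-H 12, C-G 14] → take B-G (3); add B.
Step 3: frontier [A-C 18, B-E 2, B-F 3, B-D 15, G-H 12, C-G 14] → take B-E (2); add E.
Step 4: frontier [A-C 18, B-F 3, B-D 15, C-E 16, G-H 12, C-G 14] → take B-F (3); add F.
Step 5: frontier [A-C 18, B-D 15, C-E 16, D-F 11, G-H 12, C-G 14] → take D-F (11); add D.
Step 6: frontier [A-C 18, D-H 4, C-D 10, C-E 16, G-H 12, C-G 14] → take D-H (4); add H.
Step 7: frontier [A-C 18, C-D 10, C-E 16, C-G 14, C-H 4] → take C-H (4); add C.
MST edges: A-G, B-G, B-E, B-F, D-F, D-H, C-H; total weight 9+3+2+3+11+4+4 = 36.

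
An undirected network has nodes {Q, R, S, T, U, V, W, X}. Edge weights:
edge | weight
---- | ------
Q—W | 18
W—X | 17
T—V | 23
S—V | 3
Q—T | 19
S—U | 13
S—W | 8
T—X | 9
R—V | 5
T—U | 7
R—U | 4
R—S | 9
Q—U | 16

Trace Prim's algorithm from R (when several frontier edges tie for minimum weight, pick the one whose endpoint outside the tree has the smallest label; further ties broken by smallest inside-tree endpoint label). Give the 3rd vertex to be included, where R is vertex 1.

Prim, starting at R.
Step 1: frontier [R—U 4, R—V 5, R—S 9] → take R—U (4); add U.
Step 2: frontier [R—V 5, R—S 9, T—U 7, S—U 13, Q—U 16] → take R—V (5); add V.
Step 3: frontier [R—S 9, T—U 7, S—U 13, Q—U 16, S—V 3, T—V 23] → take S—V (3); add S.
Step 4: frontier [S—W 8, T—U 7, Q—U 16, T—V 23] → take T—U (7); add T.
Step 5: frontier [S—W 8, T—X 9, Q—T 19, Q—U 16] → take S—W (8); add W.
Step 6: frontier [T—X 9, Q—T 19, Q—U 16, W—X 17, Q—W 18] → take T—X (9); add X.
Step 7: frontier [Q—T 19, Q—U 16, Q—W 18] → take Q—U (16); add Q.
Vertex order: R, U, V, S, T, W, X, Q. The 3rd vertex is V.

V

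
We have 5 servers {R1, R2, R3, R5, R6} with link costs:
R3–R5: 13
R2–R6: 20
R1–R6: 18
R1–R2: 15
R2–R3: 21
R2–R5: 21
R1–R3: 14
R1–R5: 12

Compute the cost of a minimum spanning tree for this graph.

Prim's algorithm from R3:
Step 1: cheapest edge leaving the tree is R3–R5 (13); add R5.
Step 2: cheapest edge leaving the tree is R1–R5 (12); add R1.
Step 3: cheapest edge leaving the tree is R1–R2 (15); add R2.
Step 4: cheapest edge leaving the tree is R1–R6 (18); add R6.
MST edges: R3–R5, R1–R5, R1–R2, R1–R6; total weight 13+12+15+18 = 58.

58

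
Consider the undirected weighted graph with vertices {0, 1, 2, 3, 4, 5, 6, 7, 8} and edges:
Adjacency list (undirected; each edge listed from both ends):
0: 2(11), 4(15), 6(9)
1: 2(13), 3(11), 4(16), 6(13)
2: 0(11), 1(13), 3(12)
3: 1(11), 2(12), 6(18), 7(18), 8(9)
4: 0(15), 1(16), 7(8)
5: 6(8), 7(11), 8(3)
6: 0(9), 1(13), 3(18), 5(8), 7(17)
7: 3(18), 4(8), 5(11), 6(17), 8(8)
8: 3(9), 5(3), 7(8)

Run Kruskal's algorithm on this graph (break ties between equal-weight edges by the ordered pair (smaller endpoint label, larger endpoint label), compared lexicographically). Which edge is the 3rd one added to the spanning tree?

5-6

Sort edges by weight, then run Kruskal:
5–8 (3): add — endpoints in different components.
4–7 (8): add — endpoints in different components.
5–6 (8): add — endpoints in different components.
7–8 (8): add — endpoints in different components.
0–6 (9): add — endpoints in different components.
3–8 (9): add — endpoints in different components.
0–2 (11): add — endpoints in different components.
1–3 (11): add — endpoints in different components.
The 3rd edge added is 5–6.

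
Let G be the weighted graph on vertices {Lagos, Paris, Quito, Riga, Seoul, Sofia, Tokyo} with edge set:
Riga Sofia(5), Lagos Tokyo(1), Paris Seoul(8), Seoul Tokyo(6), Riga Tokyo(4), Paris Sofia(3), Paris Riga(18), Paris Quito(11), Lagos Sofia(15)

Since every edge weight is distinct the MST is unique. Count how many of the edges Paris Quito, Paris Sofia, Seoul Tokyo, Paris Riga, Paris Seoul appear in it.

Kruskal's algorithm — process edges by increasing weight (ties by edge label):
Lagos Tokyo (1): add. Components now {Seoul} {Lagos,Tokyo} {Sofia} {Riga} {Quito} {Paris}
Paris Sofia (3): add. Components now {Seoul} {Lagos,Tokyo} {Paris,Sofia} {Riga} {Quito}
Riga Tokyo (4): add. Components now {Seoul} {Lagos,Riga,Tokyo} {Paris,Sofia} {Quito}
Riga Sofia (5): add. Components now {Seoul} {Lagos,Paris,Riga,Sofia,Tokyo} {Quito}
Seoul Tokyo (6): add. Components now {Lagos,Paris,Riga,Seoul,Sofia,Tokyo} {Quito}
Paris Seoul (8): skip — Seoul and Paris already connected.
Paris Quito (11): add. Components now {Lagos,Paris,Quito,Riga,Seoul,Sofia,Tokyo}
MST edge set: {Lagos Tokyo, Paris Sofia, Riga Tokyo, Riga Sofia, Seoul Tokyo, Paris Quito}.
Of the listed edges, {Paris Quito, Paris Sofia, Seoul Tokyo} are in the MST → 3.

3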